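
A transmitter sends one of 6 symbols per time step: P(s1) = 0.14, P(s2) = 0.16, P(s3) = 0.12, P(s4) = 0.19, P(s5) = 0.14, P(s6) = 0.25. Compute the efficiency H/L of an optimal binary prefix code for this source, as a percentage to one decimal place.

Entropy H = −Σ p log₂ p ≈ 2.5395 bits.
Huffman merges: 3/25+7/50→13/50; 7/50+4/25→3/10; 19/100+1/4→11/25; 13/50+3/10→14/25; 11/25+14/25→1. L = 64/25 ≈ 2.5600.
Efficiency = H/L = 2.5395/2.5600 = 99.2%.

99.2%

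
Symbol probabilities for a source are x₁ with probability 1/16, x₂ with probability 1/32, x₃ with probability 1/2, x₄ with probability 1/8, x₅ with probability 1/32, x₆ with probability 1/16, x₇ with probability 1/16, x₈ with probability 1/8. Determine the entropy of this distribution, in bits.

Each probability is a power of 1/2, so log₂(1/p) is an integer.
H = Σ p·log₂(1/p) = 1/16·4 + 1/32·5 + 1/2·1 + 1/8·3 + 1/32·5 + 1/16·4 + 1/16·4 + 1/8·3 = 2.3125 bits.

2.3125 bits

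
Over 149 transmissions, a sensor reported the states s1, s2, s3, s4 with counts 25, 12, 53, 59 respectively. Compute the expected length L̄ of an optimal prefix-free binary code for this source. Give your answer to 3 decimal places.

Probabilities are the counts divided by 149.
Repeatedly combine the two least-probable nodes; the expected code length is the sum of the merged weights.
merge 12/149 + 25/149 → 37/149
merge 37/149 + 53/149 → 90/149
merge 59/149 + 90/149 → 1
L = 37/149 + 90/149 + 1 = 276/149 ≈ 1.852 bits/symbol.

1.852 bits/symbol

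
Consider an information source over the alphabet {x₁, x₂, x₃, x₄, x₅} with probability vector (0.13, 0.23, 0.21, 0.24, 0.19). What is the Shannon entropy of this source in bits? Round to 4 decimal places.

H = −Σ pᵢ log₂ pᵢ.
−0.13·log₂(0.13) = 0.3826
−0.23·log₂(0.23) = 0.4877
−0.21·log₂(0.21) = 0.4728
−0.24·log₂(0.24) = 0.4941
−0.19·log₂(0.19) = 0.4552
Sum ≈ 2.2925 → 2.2925 bits.

2.2925 bits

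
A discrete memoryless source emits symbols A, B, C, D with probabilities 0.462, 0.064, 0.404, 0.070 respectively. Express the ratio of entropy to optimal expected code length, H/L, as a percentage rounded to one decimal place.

93.6%

Entropy H = −Σ p log₂ p ≈ 1.5653 bits.
Huffman merges: 8/125+7/100→67/500; 67/500+101/250→269/500; 231/500+269/500→1. L = 209/125 ≈ 1.6720.
Efficiency = H/L = 1.5653/1.6720 = 93.6%.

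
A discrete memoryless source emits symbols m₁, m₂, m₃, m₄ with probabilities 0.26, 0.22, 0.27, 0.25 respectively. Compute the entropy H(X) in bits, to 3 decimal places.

H = −Σ pᵢ log₂ pᵢ.
−0.26·log₂(0.26) = 0.5053
−0.22·log₂(0.22) = 0.4806
−0.27·log₂(0.27) = 0.5100
−0.25·log₂(0.25) = 0.5000
Sum ≈ 1.9959 → 1.996 bits.

1.996 bits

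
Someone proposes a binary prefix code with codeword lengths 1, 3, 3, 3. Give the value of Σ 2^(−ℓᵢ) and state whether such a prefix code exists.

With common denominator 2^3 = 8: Σ 2^(−ℓᵢ) = 4/8 + 1/8 + 1/8 + 1/8 = 7/8 = 0.875.
Kraft's inequality requires Σ ≤ 1; here Σ = 0.875 ≤ 1, so such a prefix code exists.

0.875; yes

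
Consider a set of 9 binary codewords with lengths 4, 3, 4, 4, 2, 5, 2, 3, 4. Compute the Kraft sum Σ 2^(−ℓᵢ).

With common denominator 2^5 = 32: Σ 2^(−ℓᵢ) = 2/32 + 4/32 + 2/32 + 2/32 + 8/32 + 1/32 + 8/32 + 4/32 + 2/32 = 33/32 = 1.03125.

1.03125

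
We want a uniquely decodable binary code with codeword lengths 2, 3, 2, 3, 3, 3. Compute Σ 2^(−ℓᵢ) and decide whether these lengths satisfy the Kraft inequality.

With common denominator 2^3 = 8: Σ 2^(−ℓᵢ) = 2/8 + 1/8 + 2/8 + 1/8 + 1/8 + 1/8 = 8/8 = 1.
Kraft's inequality requires Σ ≤ 1; here Σ = 1 ≤ 1, so such a prefix code exists.

1; yes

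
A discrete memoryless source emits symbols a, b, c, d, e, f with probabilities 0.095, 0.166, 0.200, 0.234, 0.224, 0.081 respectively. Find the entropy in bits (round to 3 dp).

2.485 bits

H = −Σ pᵢ log₂ pᵢ.
−0.095·log₂(0.095) = 0.3226
−0.166·log₂(0.166) = 0.4301
−0.200·log₂(0.200) = 0.4644
−0.234·log₂(0.234) = 0.4903
−0.224·log₂(0.224) = 0.4835
−0.081·log₂(0.081) = 0.2937
Sum ≈ 2.4846 → 2.485 bits.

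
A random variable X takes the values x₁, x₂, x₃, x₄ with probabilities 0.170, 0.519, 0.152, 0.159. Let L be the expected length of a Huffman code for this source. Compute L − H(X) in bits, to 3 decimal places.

Entropy H = −Σ p log₂ p ≈ 1.7606 bits.
Huffman merges: 19/125+159/1000→311/1000; 17/100+311/1000→481/1000; 481/1000+519/1000→1. L = 224/125 ≈ 1.7920.
L − H = 1.7920 − 1.7606 = 0.031 bits.

0.031 bits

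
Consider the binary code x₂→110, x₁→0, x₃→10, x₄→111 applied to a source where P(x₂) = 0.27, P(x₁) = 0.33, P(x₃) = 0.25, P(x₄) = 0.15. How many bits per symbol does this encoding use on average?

L̄ = Σ pᵢ·ℓᵢ = 0.27·3 + 0.33·1 + 0.25·2 + 0.15·3 = 2.09 bits/symbol.

2.09 bits/symbol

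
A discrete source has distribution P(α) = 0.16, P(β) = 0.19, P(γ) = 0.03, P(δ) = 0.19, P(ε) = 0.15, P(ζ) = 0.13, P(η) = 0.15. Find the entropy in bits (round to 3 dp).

H = −Σ pᵢ log₂ pᵢ.
−0.16·log₂(0.16) = 0.4230
−0.19·log₂(0.19) = 0.4552
−0.03·log₂(0.03) = 0.1518
−0.19·log₂(0.19) = 0.4552
−0.15·log₂(0.15) = 0.4105
−0.13·log₂(0.13) = 0.3826
−0.15·log₂(0.15) = 0.4105
Sum ≈ 2.6890 → 2.689 bits.

2.689 bits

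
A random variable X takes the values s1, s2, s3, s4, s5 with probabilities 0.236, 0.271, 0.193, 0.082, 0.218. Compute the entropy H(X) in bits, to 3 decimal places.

H = −Σ pᵢ log₂ pᵢ.
−0.236·log₂(0.236) = 0.4916
−0.271·log₂(0.271) = 0.5105
−0.193·log₂(0.193) = 0.4581
−0.082·log₂(0.082) = 0.2959
−0.218·log₂(0.218) = 0.4791
Sum ≈ 2.2351 → 2.235 bits.

2.235 bits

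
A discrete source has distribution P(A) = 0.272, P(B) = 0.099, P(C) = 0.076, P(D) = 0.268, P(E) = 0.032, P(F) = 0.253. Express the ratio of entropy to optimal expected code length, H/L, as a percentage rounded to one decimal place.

99.1%

Entropy H = −Σ p log₂ p ≈ 2.2934 bits.
Huffman merges: 4/125+19/250→27/250; 99/1000+27/250→207/1000; 207/1000+253/1000→23/50; 67/250+34/125→27/50; 23/50+27/50→1. L = 463/200 ≈ 2.3150.
Efficiency = H/L = 2.2934/2.3150 = 99.1%.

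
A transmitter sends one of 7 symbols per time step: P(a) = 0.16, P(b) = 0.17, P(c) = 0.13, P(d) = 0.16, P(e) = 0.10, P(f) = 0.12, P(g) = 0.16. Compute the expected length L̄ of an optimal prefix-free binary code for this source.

2.83 bits/symbol

Repeatedly combine the two least-probable nodes; the expected code length is the sum of the merged weights.
merge 1/10 + 3/25 → 11/50
merge 13/100 + 4/25 → 29/100
merge 4/25 + 4/25 → 8/25
merge 17/100 + 11/50 → 39/100
merge 29/100 + 8/25 → 61/100
merge 39/100 + 61/100 → 1
L = 11/50 + 29/100 + 8/25 + 39/100 + 61/100 + 1 = 283/100 = 2.83 bits/symbol.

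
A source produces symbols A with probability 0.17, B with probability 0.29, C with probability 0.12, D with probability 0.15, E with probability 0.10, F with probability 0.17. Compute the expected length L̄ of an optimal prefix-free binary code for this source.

2.54 bits/symbol

Repeatedly combine the two least-probable nodes; the expected code length is the sum of the merged weights.
merge 1/10 + 3/25 → 11/50
merge 3/20 + 17/100 → 8/25
merge 17/100 + 11/50 → 39/100
merge 29/100 + 8/25 → 61/100
merge 39/100 + 61/100 → 1
L = 11/50 + 8/25 + 39/100 + 61/100 + 1 = 127/50 = 2.54 bits/symbol.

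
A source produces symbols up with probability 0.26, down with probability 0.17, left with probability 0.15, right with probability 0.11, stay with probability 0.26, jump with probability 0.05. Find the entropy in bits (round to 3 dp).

H = −Σ pᵢ log₂ pᵢ.
−0.26·log₂(0.26) = 0.5053
−0.17·log₂(0.17) = 0.4346
−0.15·log₂(0.15) = 0.4105
−0.11·log₂(0.11) = 0.3503
−0.26·log₂(0.26) = 0.5053
−0.05·log₂(0.05) = 0.2161
Sum ≈ 2.4221 → 2.422 bits.

2.422 bits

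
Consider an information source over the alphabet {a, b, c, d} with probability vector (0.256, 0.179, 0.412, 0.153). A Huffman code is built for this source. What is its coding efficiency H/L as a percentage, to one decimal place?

98.4%

Entropy H = −Σ p log₂ p ≈ 1.8890 bits.
Huffman merges: 153/1000+179/1000→83/250; 32/125+83/250→147/250; 103/250+147/250→1. L = 48/25 ≈ 1.9200.
Efficiency = H/L = 1.8890/1.9200 = 98.4%.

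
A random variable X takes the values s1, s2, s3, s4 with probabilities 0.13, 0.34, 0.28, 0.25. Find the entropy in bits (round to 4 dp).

H = −Σ pᵢ log₂ pᵢ.
−0.13·log₂(0.13) = 0.3826
−0.34·log₂(0.34) = 0.5292
−0.28·log₂(0.28) = 0.5142
−0.25·log₂(0.25) = 0.5000
Sum ≈ 1.9260 → 1.9260 bits.

1.9260 bits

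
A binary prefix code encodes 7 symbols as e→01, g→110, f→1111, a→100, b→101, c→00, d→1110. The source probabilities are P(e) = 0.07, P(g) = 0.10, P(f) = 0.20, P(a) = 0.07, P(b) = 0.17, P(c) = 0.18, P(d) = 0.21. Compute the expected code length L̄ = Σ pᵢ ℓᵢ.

L̄ = Σ pᵢ·ℓᵢ = 0.07·2 + 0.10·3 + 0.20·4 + 0.07·3 + 0.17·3 + 0.18·2 + 0.21·4 = 3.16 bits/symbol.

3.16 bits/symbol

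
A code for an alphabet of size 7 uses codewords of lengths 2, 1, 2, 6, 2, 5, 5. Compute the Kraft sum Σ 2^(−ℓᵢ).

1.328125

With common denominator 2^6 = 64: Σ 2^(−ℓᵢ) = 16/64 + 32/64 + 16/64 + 1/64 + 16/64 + 2/64 + 2/64 = 85/64 = 1.328125.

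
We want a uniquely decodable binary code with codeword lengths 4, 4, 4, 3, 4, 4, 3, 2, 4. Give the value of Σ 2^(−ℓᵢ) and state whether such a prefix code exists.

With common denominator 2^4 = 16: Σ 2^(−ℓᵢ) = 1/16 + 1/16 + 1/16 + 2/16 + 1/16 + 1/16 + 2/16 + 4/16 + 1/16 = 14/16 = 0.875.
Kraft's inequality requires Σ ≤ 1; here Σ = 0.875 ≤ 1, so such a prefix code exists.

0.875; yes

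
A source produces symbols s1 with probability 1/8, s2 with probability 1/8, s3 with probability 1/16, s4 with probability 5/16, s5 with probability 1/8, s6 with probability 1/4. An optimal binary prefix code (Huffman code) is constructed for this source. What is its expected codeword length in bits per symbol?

Repeatedly combine the two least-probable nodes; the expected code length is the sum of the merged weights.
merge 1/16 + 1/8 → 3/16
merge 1/8 + 1/8 → 1/4
merge 3/16 + 1/4 → 7/16
merge 1/4 + 5/16 → 9/16
merge 7/16 + 9/16 → 1
L = 3/16 + 1/4 + 7/16 + 9/16 + 1 = 39/16 = 2.4375 bits/symbol.

2.4375 bits/symbol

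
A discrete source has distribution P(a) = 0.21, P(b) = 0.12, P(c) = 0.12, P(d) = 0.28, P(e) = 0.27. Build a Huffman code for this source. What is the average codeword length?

2.24 bits/symbol

Repeatedly combine the two least-probable nodes; the expected code length is the sum of the merged weights.
merge 3/25 + 3/25 → 6/25
merge 21/100 + 6/25 → 9/20
merge 27/100 + 7/25 → 11/20
merge 9/20 + 11/20 → 1
L = 6/25 + 9/20 + 11/20 + 1 = 56/25 = 2.24 bits/symbol.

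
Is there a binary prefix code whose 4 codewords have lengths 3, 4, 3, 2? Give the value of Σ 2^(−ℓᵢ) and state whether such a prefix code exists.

0.5625; yes

With common denominator 2^4 = 16: Σ 2^(−ℓᵢ) = 2/16 + 1/16 + 2/16 + 4/16 = 9/16 = 0.5625.
Kraft's inequality requires Σ ≤ 1; here Σ = 0.5625 ≤ 1, so such a prefix code exists.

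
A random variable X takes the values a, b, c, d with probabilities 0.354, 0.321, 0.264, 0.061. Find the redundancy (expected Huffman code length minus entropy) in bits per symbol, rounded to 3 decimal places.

0.161 bits

Entropy H = −Σ p log₂ p ≈ 1.8100 bits.
Huffman merges: 61/1000+33/125→13/40; 321/1000+13/40→323/500; 177/500+323/500→1. L = 1971/1000 ≈ 1.9710.
L − H = 1.9710 − 1.8100 = 0.161 bits.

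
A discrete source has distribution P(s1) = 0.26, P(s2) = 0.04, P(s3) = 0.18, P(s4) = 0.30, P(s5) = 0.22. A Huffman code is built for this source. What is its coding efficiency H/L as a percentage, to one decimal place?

96.3%

Entropy H = −Σ p log₂ p ≈ 2.1380 bits.
Huffman merges: 1/25+9/50→11/50; 11/50+11/50→11/25; 13/50+3/10→14/25; 11/25+14/25→1. L = 111/50 ≈ 2.2200.
Efficiency = H/L = 2.1380/2.2200 = 96.3%.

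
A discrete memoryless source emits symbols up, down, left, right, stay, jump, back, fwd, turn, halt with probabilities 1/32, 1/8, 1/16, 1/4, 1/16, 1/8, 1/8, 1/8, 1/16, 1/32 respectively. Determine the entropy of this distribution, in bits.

3.0625 bits

Each probability is a power of 1/2, so log₂(1/p) is an integer.
H = Σ p·log₂(1/p) = 1/32·5 + 1/8·3 + 1/16·4 + 1/4·2 + 1/16·4 + 1/8·3 + 1/8·3 + 1/8·3 + 1/16·4 + 1/32·5 = 3.0625 bits.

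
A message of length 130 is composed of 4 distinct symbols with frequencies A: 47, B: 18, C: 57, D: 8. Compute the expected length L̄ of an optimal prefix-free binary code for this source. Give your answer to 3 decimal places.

Probabilities are the counts divided by 130.
Repeatedly combine the two least-probable nodes; the expected code length is the sum of the merged weights.
merge 4/65 + 9/65 → 1/5
merge 1/5 + 47/130 → 73/130
merge 57/130 + 73/130 → 1
L = 1/5 + 73/130 + 1 = 229/130 ≈ 1.762 bits/symbol.

1.762 bits/symbol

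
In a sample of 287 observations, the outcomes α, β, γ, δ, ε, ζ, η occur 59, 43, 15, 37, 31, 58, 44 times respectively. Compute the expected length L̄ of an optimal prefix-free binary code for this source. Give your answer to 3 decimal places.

Probabilities are the counts divided by 287.
Repeatedly combine the two least-probable nodes; the expected code length is the sum of the merged weights.
merge 15/287 + 31/287 → 46/287
merge 37/287 + 43/287 → 80/287
merge 44/287 + 46/287 → 90/287
merge 58/287 + 59/287 → 117/287
merge 80/287 + 90/287 → 170/287
merge 117/287 + 170/287 → 1
L = 46/287 + 80/287 + 90/287 + 117/287 + 170/287 + 1 = 790/287 ≈ 2.753 bits/symbol.

2.753 bits/symbol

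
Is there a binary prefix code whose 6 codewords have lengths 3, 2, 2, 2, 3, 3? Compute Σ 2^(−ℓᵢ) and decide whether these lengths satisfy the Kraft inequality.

1.125; no

With common denominator 2^3 = 8: Σ 2^(−ℓᵢ) = 1/8 + 2/8 + 2/8 + 2/8 + 1/8 + 1/8 = 9/8 = 1.125.
Kraft's inequality requires Σ ≤ 1; here Σ = 1.125 > 1, so no such prefix code exists.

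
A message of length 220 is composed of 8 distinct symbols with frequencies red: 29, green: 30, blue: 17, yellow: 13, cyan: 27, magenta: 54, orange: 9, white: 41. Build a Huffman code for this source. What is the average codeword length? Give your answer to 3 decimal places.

2.845 bits/symbol

Probabilities are the counts divided by 220.
Repeatedly combine the two least-probable nodes; the expected code length is the sum of the merged weights.
merge 9/220 + 13/220 → 1/10
merge 17/220 + 1/10 → 39/220
merge 27/220 + 29/220 → 14/55
merge 3/22 + 39/220 → 69/220
merge 41/220 + 27/110 → 19/44
merge 14/55 + 69/220 → 25/44
merge 19/44 + 25/44 → 1
L = 1/10 + 39/220 + 14/55 + 69/220 + 19/44 + 25/44 + 1 = 313/110 ≈ 2.845 bits/symbol.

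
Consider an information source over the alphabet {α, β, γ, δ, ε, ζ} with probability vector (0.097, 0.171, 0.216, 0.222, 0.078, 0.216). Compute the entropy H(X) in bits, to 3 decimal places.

2.486 bits

H = −Σ pᵢ log₂ pᵢ.
−0.097·log₂(0.097) = 0.3265
−0.171·log₂(0.171) = 0.4357
−0.216·log₂(0.216) = 0.4776
−0.222·log₂(0.222) = 0.4820
−0.078·log₂(0.078) = 0.2871
−0.216·log₂(0.216) = 0.4776
Sum ≈ 2.4864 → 2.486 bits.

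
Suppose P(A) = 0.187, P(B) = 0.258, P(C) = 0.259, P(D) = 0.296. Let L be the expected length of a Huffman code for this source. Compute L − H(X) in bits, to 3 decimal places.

0.019 bits

Entropy H = −Σ p log₂ p ≈ 1.9813 bits.
Huffman merges: 187/1000+129/500→89/200; 259/1000+37/125→111/200; 89/200+111/200→1. L = 2 ≈ 2.0000.
L − H = 2.0000 − 1.9813 = 0.019 bits.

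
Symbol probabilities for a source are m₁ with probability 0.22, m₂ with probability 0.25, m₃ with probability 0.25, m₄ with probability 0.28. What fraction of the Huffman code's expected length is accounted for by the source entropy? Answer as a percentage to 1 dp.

99.7%

Entropy H = −Σ p log₂ p ≈ 1.9948 bits.
Huffman merges: 11/50+1/4→47/100; 1/4+7/25→53/100; 47/100+53/100→1. L = 2 ≈ 2.0000.
Efficiency = H/L = 1.9948/2.0000 = 99.7%.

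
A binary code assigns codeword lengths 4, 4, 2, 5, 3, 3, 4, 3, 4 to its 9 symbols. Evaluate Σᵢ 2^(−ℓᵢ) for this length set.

0.90625

With common denominator 2^5 = 32: Σ 2^(−ℓᵢ) = 2/32 + 2/32 + 8/32 + 1/32 + 4/32 + 4/32 + 2/32 + 4/32 + 2/32 = 29/32 = 0.90625.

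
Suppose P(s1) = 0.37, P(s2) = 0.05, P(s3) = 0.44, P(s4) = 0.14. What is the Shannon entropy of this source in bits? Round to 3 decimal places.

H = −Σ pᵢ log₂ pᵢ.
−0.37·log₂(0.37) = 0.5307
−0.05·log₂(0.05) = 0.2161
−0.44·log₂(0.44) = 0.5211
−0.14·log₂(0.14) = 0.3971
Sum ≈ 1.6651 → 1.665 bits.

1.665 bits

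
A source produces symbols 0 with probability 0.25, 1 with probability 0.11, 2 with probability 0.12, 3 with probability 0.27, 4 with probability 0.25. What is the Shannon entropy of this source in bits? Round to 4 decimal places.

2.2274 bits

H = −Σ pᵢ log₂ pᵢ.
−0.25·log₂(0.25) = 0.5000
−0.11·log₂(0.11) = 0.3503
−0.12·log₂(0.12) = 0.3671
−0.27·log₂(0.27) = 0.5100
−0.25·log₂(0.25) = 0.5000
Sum ≈ 2.2274 → 2.2274 bits.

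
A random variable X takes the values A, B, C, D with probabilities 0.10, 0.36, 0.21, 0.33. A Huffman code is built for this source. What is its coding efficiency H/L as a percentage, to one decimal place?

95.6%

Entropy H = −Σ p log₂ p ≈ 1.8635 bits.
Huffman merges: 1/10+21/100→31/100; 31/100+33/100→16/25; 9/25+16/25→1. L = 39/20 ≈ 1.9500.
Efficiency = H/L = 1.8635/1.9500 = 95.6%.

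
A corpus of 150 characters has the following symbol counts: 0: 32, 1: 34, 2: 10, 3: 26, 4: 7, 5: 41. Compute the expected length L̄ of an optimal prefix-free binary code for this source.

Probabilities are the counts divided by 150.
Repeatedly combine the two least-probable nodes; the expected code length is the sum of the merged weights.
merge 7/150 + 1/15 → 17/150
merge 17/150 + 13/75 → 43/150
merge 16/75 + 17/75 → 11/25
merge 41/150 + 43/150 → 14/25
merge 11/25 + 14/25 → 1
L = 17/150 + 43/150 + 11/25 + 14/25 + 1 = 12/5 = 2.4 bits/symbol.

2.4 bits/symbol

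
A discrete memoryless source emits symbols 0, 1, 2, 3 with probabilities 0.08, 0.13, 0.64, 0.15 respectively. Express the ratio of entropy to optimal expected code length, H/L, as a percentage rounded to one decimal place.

95.3%

Entropy H = −Σ p log₂ p ≈ 1.4968 bits.
Huffman merges: 2/25+13/100→21/100; 3/20+21/100→9/25; 9/25+16/25→1. L = 157/100 ≈ 1.5700.
Efficiency = H/L = 1.4968/1.5700 = 95.3%.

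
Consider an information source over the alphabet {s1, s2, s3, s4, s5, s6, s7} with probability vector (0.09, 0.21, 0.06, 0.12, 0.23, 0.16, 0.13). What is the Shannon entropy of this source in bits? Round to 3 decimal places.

H = −Σ pᵢ log₂ pᵢ.
−0.09·log₂(0.09) = 0.3127
−0.21·log₂(0.21) = 0.4728
−0.06·log₂(0.06) = 0.2435
−0.12·log₂(0.12) = 0.3671
−0.23·log₂(0.23) = 0.4877
−0.16·log₂(0.16) = 0.4230
−0.13·log₂(0.13) = 0.3826
Sum ≈ 2.6894 → 2.689 bits.

2.689 bits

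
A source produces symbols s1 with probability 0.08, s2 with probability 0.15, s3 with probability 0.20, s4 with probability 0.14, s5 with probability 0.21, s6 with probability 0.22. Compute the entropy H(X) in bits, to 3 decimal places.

2.517 bits

H = −Σ pᵢ log₂ pᵢ.
−0.08·log₂(0.08) = 0.2915
−0.15·log₂(0.15) = 0.4105
−0.20·log₂(0.20) = 0.4644
−0.14·log₂(0.14) = 0.3971
−0.21·log₂(0.21) = 0.4728
−0.22·log₂(0.22) = 0.4806
Sum ≈ 2.5169 → 2.517 bits.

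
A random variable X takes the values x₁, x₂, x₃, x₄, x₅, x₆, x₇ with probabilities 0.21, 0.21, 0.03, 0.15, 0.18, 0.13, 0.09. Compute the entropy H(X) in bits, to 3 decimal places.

H = −Σ pᵢ log₂ pᵢ.
−0.21·log₂(0.21) = 0.4728
−0.21·log₂(0.21) = 0.4728
−0.03·log₂(0.03) = 0.1518
−0.15·log₂(0.15) = 0.4105
−0.18·log₂(0.18) = 0.4453
−0.13·log₂(0.13) = 0.3826
−0.09·log₂(0.09) = 0.3127
Sum ≈ 2.6486 → 2.649 bits.

2.649 bits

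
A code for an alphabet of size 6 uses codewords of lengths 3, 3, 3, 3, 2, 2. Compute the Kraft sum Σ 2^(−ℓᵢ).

With common denominator 2^3 = 8: Σ 2^(−ℓᵢ) = 1/8 + 1/8 + 1/8 + 1/8 + 2/8 + 2/8 = 8/8 = 1.

1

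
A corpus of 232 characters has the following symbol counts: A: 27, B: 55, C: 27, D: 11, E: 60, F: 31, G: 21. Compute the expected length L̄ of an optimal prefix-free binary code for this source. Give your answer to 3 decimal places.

2.642 bits/symbol

Probabilities are the counts divided by 232.
Repeatedly combine the two least-probable nodes; the expected code length is the sum of the merged weights.
merge 11/232 + 21/232 → 4/29
merge 27/232 + 27/232 → 27/116
merge 31/232 + 4/29 → 63/232
merge 27/116 + 55/232 → 109/232
merge 15/58 + 63/232 → 123/232
merge 109/232 + 123/232 → 1
L = 4/29 + 27/116 + 63/232 + 109/232 + 123/232 + 1 = 613/232 ≈ 2.642 bits/symbol.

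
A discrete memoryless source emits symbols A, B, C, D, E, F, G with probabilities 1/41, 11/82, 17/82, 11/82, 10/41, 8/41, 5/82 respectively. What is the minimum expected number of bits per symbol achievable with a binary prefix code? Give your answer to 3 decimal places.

Repeatedly combine the two least-probable nodes; the expected code length is the sum of the merged weights.
merge 1/41 + 5/82 → 7/82
merge 7/82 + 11/82 → 9/41
merge 11/82 + 8/41 → 27/82
merge 17/82 + 9/41 → 35/82
merge 10/41 + 27/82 → 47/82
merge 35/82 + 47/82 → 1
L = 7/82 + 9/41 + 27/82 + 35/82 + 47/82 + 1 = 108/41 ≈ 2.634 bits/symbol.

2.634 bits/symbol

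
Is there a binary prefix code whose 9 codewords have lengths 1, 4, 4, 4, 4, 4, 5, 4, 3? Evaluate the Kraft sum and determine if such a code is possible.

With common denominator 2^5 = 32: Σ 2^(−ℓᵢ) = 16/32 + 2/32 + 2/32 + 2/32 + 2/32 + 2/32 + 1/32 + 2/32 + 4/32 = 33/32 = 1.03125.
Kraft's inequality requires Σ ≤ 1; here Σ = 1.03125 > 1, so no such prefix code exists.

1.03125; no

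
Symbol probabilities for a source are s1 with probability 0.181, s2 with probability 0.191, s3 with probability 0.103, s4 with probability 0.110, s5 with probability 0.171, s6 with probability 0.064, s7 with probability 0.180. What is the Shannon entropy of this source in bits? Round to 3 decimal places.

H = −Σ pᵢ log₂ pᵢ.
−0.181·log₂(0.181) = 0.4463
−0.191·log₂(0.191) = 0.4562
−0.103·log₂(0.103) = 0.3378
−0.110·log₂(0.110) = 0.3503
−0.171·log₂(0.171) = 0.4357
−0.064·log₂(0.064) = 0.2538
−0.180·log₂(0.180) = 0.4453
Sum ≈ 2.7254 → 2.725 bits.

2.725 bits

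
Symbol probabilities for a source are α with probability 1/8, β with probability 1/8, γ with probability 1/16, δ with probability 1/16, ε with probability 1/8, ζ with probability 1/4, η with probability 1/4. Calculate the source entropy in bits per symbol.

Each probability is a power of 1/2, so log₂(1/p) is an integer.
H = Σ p·log₂(1/p) = 1/8·3 + 1/8·3 + 1/16·4 + 1/16·4 + 1/8·3 + 1/4·2 + 1/4·2 = 2.625 bits.

2.625 bits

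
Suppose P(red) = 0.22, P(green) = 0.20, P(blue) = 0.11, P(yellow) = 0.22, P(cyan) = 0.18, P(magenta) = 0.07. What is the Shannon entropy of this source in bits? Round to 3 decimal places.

2.490 bits

H = −Σ pᵢ log₂ pᵢ.
−0.22·log₂(0.22) = 0.4806
−0.20·log₂(0.20) = 0.4644
−0.11·log₂(0.11) = 0.3503
−0.22·log₂(0.22) = 0.4806
−0.18·log₂(0.18) = 0.4453
−0.07·log₂(0.07) = 0.2686
Sum ≈ 2.4897 → 2.490 bits.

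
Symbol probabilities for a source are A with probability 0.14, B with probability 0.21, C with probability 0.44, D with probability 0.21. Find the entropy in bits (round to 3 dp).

1.864 bits

H = −Σ pᵢ log₂ pᵢ.
−0.14·log₂(0.14) = 0.3971
−0.21·log₂(0.21) = 0.4728
−0.44·log₂(0.44) = 0.5211
−0.21·log₂(0.21) = 0.4728
Sum ≈ 1.8639 → 1.864 bits.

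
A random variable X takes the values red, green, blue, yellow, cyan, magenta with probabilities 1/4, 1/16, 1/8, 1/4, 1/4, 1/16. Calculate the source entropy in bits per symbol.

2.375 bits

Each probability is a power of 1/2, so log₂(1/p) is an integer.
H = Σ p·log₂(1/p) = 1/4·2 + 1/16·4 + 1/8·3 + 1/4·2 + 1/4·2 + 1/16·4 = 2.375 bits.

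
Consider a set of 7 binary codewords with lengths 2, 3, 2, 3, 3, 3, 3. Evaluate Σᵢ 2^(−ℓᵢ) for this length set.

1.125

With common denominator 2^3 = 8: Σ 2^(−ℓᵢ) = 2/8 + 1/8 + 2/8 + 1/8 + 1/8 + 1/8 + 1/8 = 9/8 = 1.125.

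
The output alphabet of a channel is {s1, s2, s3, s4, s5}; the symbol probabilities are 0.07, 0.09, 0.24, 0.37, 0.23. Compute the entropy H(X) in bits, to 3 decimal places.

2.094 bits

H = −Σ pᵢ log₂ pᵢ.
−0.07·log₂(0.07) = 0.2686
−0.09·log₂(0.09) = 0.3127
−0.24·log₂(0.24) = 0.4941
−0.37·log₂(0.37) = 0.5307
−0.23·log₂(0.23) = 0.4877
Sum ≈ 2.0937 → 2.094 bits.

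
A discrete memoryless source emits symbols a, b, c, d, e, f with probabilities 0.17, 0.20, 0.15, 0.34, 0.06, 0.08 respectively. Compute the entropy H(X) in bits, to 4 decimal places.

H = −Σ pᵢ log₂ pᵢ.
−0.17·log₂(0.17) = 0.4346
−0.20·log₂(0.20) = 0.4644
−0.15·log₂(0.15) = 0.4105
−0.34·log₂(0.34) = 0.5292
−0.06·log₂(0.06) = 0.2435
−0.08·log₂(0.08) = 0.2915
Sum ≈ 2.3737 → 2.3737 bits.

2.3737 bits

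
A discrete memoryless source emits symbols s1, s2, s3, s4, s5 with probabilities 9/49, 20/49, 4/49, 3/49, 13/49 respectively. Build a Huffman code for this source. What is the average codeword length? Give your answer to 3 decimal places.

2.061 bits/symbol

Repeatedly combine the two least-probable nodes; the expected code length is the sum of the merged weights.
merge 3/49 + 4/49 → 1/7
merge 1/7 + 9/49 → 16/49
merge 13/49 + 16/49 → 29/49
merge 20/49 + 29/49 → 1
L = 1/7 + 16/49 + 29/49 + 1 = 101/49 ≈ 2.061 bits/symbol.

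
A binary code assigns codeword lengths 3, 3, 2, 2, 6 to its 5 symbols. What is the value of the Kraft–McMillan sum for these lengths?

With common denominator 2^6 = 64: Σ 2^(−ℓᵢ) = 8/64 + 8/64 + 16/64 + 16/64 + 1/64 = 49/64 = 0.765625.

0.765625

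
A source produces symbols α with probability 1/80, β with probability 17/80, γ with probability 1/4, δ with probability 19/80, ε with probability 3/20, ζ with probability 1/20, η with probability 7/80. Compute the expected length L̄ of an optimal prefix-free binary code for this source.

2.5125 bits/symbol

Repeatedly combine the two least-probable nodes; the expected code length is the sum of the merged weights.
merge 1/80 + 1/20 → 1/16
merge 1/16 + 7/80 → 3/20
merge 3/20 + 3/20 → 3/10
merge 17/80 + 19/80 → 9/20
merge 1/4 + 3/10 → 11/20
merge 9/20 + 11/20 → 1
L = 1/16 + 3/20 + 3/10 + 9/20 + 11/20 + 1 = 201/80 = 2.5125 bits/symbol.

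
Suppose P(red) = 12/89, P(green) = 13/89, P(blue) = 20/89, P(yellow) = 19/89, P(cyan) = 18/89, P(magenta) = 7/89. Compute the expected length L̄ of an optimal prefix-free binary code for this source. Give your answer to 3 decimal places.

2.562 bits/symbol

Repeatedly combine the two least-probable nodes; the expected code length is the sum of the merged weights.
merge 7/89 + 12/89 → 19/89
merge 13/89 + 18/89 → 31/89
merge 19/89 + 19/89 → 38/89
merge 20/89 + 31/89 → 51/89
merge 38/89 + 51/89 → 1
L = 19/89 + 31/89 + 38/89 + 51/89 + 1 = 228/89 ≈ 2.562 bits/symbol.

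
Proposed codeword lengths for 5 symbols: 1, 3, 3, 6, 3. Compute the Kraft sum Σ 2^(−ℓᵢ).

With common denominator 2^6 = 64: Σ 2^(−ℓᵢ) = 32/64 + 8/64 + 8/64 + 1/64 + 8/64 = 57/64 = 0.890625.

0.890625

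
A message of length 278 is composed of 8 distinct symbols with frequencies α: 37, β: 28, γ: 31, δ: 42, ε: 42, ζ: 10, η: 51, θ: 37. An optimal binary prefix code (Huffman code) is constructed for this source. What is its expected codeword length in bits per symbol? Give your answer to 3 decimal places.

Probabilities are the counts divided by 278.
Repeatedly combine the two least-probable nodes; the expected code length is the sum of the merged weights.
merge 5/139 + 14/139 → 19/139
merge 31/278 + 37/278 → 34/139
merge 37/278 + 19/139 → 75/278
merge 21/139 + 21/139 → 42/139
merge 51/278 + 34/139 → 119/278
merge 75/278 + 42/139 → 159/278
merge 119/278 + 159/278 → 1
L = 19/139 + 34/139 + 75/278 + 42/139 + 119/278 + 159/278 + 1 = 821/278 ≈ 2.953 bits/symbol.

2.953 bits/symbol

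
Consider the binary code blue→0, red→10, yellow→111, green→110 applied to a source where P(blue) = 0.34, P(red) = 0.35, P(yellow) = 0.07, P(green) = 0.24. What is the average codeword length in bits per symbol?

1.97 bits/symbol

L̄ = Σ pᵢ·ℓᵢ = 0.34·1 + 0.35·2 + 0.07·3 + 0.24·3 = 1.97 bits/symbol.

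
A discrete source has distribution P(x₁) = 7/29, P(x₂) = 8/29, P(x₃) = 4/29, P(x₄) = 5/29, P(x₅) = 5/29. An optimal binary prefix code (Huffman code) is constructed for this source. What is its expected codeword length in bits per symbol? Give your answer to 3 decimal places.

Repeatedly combine the two least-probable nodes; the expected code length is the sum of the merged weights.
merge 4/29 + 5/29 → 9/29
merge 5/29 + 7/29 → 12/29
merge 8/29 + 9/29 → 17/29
merge 12/29 + 17/29 → 1
L = 9/29 + 12/29 + 17/29 + 1 = 67/29 ≈ 2.310 bits/symbol.

2.310 bits/symbol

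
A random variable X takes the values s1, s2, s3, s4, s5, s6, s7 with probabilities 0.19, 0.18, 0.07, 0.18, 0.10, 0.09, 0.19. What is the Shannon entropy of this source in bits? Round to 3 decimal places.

H = −Σ pᵢ log₂ pᵢ.
−0.19·log₂(0.19) = 0.4552
−0.18·log₂(0.18) = 0.4453
−0.07·log₂(0.07) = 0.2686
−0.18·log₂(0.18) = 0.4453
−0.10·log₂(0.10) = 0.3322
−0.09·log₂(0.09) = 0.3127
−0.19·log₂(0.19) = 0.4552
Sum ≈ 2.7145 → 2.714 bits.

2.714 bits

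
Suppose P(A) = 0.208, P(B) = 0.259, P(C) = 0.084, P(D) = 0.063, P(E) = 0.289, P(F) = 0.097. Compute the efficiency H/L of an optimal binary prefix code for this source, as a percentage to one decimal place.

99.2%

Entropy H = −Σ p log₂ p ≈ 2.3715 bits.
Huffman merges: 63/1000+21/250→147/1000; 97/1000+147/1000→61/250; 26/125+61/250→113/250; 259/1000+289/1000→137/250; 113/250+137/250→1. L = 2391/1000 ≈ 2.3910.
Efficiency = H/L = 2.3715/2.3910 = 99.2%.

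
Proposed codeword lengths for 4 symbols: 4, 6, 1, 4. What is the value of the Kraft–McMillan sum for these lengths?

With common denominator 2^6 = 64: Σ 2^(−ℓᵢ) = 4/64 + 1/64 + 32/64 + 4/64 = 41/64 = 0.640625.

0.640625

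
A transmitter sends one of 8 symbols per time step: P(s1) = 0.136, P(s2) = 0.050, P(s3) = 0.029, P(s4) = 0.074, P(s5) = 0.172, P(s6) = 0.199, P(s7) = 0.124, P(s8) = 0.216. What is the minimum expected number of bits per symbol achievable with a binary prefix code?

Repeatedly combine the two least-probable nodes; the expected code length is the sum of the merged weights.
merge 29/1000 + 1/20 → 79/1000
merge 37/500 + 79/1000 → 153/1000
merge 31/250 + 17/125 → 13/50
merge 153/1000 + 43/250 → 13/40
merge 199/1000 + 27/125 → 83/200
merge 13/50 + 13/40 → 117/200
merge 83/200 + 117/200 → 1
L = 79/1000 + 153/1000 + 13/50 + 13/40 + 83/200 + 117/200 + 1 = 2817/1000 = 2.817 bits/symbol.

2.817 bits/symbol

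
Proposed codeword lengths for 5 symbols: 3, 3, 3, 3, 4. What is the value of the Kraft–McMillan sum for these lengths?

With common denominator 2^4 = 16: Σ 2^(−ℓᵢ) = 2/16 + 2/16 + 2/16 + 2/16 + 1/16 = 9/16 = 0.5625.

0.5625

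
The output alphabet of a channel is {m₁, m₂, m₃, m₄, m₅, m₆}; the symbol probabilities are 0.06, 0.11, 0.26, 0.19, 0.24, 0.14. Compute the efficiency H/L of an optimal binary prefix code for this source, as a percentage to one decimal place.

Entropy H = −Σ p log₂ p ≈ 2.4456 bits.
Huffman merges: 3/50+11/100→17/100; 7/50+17/100→31/100; 19/100+6/25→43/100; 13/50+31/100→57/100; 43/100+57/100→1. L = 62/25 ≈ 2.4800.
Efficiency = H/L = 2.4456/2.4800 = 98.6%.

98.6%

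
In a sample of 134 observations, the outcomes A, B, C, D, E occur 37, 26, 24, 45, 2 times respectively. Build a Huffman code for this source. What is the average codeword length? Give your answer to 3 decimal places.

2.194 bits/symbol

Probabilities are the counts divided by 134.
Repeatedly combine the two least-probable nodes; the expected code length is the sum of the merged weights.
merge 1/67 + 12/67 → 13/67
merge 13/67 + 13/67 → 26/67
merge 37/134 + 45/134 → 41/67
merge 26/67 + 41/67 → 1
L = 13/67 + 26/67 + 41/67 + 1 = 147/67 ≈ 2.194 bits/symbol.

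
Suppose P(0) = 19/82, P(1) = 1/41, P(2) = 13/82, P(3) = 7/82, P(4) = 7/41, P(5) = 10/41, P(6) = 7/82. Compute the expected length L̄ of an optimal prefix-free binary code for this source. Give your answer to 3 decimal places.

Repeatedly combine the two least-probable nodes; the expected code length is the sum of the merged weights.
merge 1/41 + 7/82 → 9/82
merge 7/82 + 9/82 → 8/41
merge 13/82 + 7/41 → 27/82
merge 8/41 + 19/82 → 35/82
merge 10/41 + 27/82 → 47/82
merge 35/82 + 47/82 → 1
L = 9/82 + 8/41 + 27/82 + 35/82 + 47/82 + 1 = 108/41 ≈ 2.634 bits/symbol.

2.634 bits/symbol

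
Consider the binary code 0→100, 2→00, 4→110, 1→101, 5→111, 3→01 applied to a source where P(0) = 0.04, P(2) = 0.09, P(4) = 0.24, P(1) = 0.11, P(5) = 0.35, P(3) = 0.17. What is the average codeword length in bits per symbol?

2.74 bits/symbol

L̄ = Σ pᵢ·ℓᵢ = 0.04·3 + 0.09·2 + 0.24·3 + 0.11·3 + 0.35·3 + 0.17·2 = 2.74 bits/symbol.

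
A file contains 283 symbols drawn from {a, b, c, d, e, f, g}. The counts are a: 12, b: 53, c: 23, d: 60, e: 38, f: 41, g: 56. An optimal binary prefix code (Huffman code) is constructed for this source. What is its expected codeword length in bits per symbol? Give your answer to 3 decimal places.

2.714 bits/symbol

Probabilities are the counts divided by 283.
Repeatedly combine the two least-probable nodes; the expected code length is the sum of the merged weights.
merge 12/283 + 23/283 → 35/283
merge 35/283 + 38/283 → 73/283
merge 41/283 + 53/283 → 94/283
merge 56/283 + 60/283 → 116/283
merge 73/283 + 94/283 → 167/283
merge 116/283 + 167/283 → 1
L = 35/283 + 73/283 + 94/283 + 116/283 + 167/283 + 1 = 768/283 ≈ 2.714 bits/symbol.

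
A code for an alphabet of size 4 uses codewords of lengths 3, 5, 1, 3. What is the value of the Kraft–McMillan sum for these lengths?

0.78125

With common denominator 2^5 = 32: Σ 2^(−ℓᵢ) = 4/32 + 1/32 + 16/32 + 4/32 = 25/32 = 0.78125.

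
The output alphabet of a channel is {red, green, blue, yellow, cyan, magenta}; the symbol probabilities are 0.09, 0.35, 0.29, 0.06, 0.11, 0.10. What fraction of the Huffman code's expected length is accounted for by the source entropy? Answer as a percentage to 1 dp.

96.9%

Entropy H = −Σ p log₂ p ≈ 2.2867 bits.
Huffman merges: 3/50+9/100→3/20; 1/10+11/100→21/100; 3/20+21/100→9/25; 29/100+7/20→16/25; 9/25+16/25→1. L = 59/25 ≈ 2.3600.
Efficiency = H/L = 2.2867/2.3600 = 96.9%.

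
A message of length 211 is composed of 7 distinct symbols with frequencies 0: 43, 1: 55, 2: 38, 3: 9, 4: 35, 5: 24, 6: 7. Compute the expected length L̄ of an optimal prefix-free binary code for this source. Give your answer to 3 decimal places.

Probabilities are the counts divided by 211.
Repeatedly combine the two least-probable nodes; the expected code length is the sum of the merged weights.
merge 7/211 + 9/211 → 16/211
merge 16/211 + 24/211 → 40/211
merge 35/211 + 38/211 → 73/211
merge 40/211 + 43/211 → 83/211
merge 55/211 + 73/211 → 128/211
merge 83/211 + 128/211 → 1
L = 16/211 + 40/211 + 73/211 + 83/211 + 128/211 + 1 = 551/211 ≈ 2.611 bits/symbol.

2.611 bits/symbol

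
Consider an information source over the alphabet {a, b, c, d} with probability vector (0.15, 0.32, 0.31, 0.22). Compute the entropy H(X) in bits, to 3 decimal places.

1.941 bits

H = −Σ pᵢ log₂ pᵢ.
−0.15·log₂(0.15) = 0.4105
−0.32·log₂(0.32) = 0.5260
−0.31·log₂(0.31) = 0.5238
−0.22·log₂(0.22) = 0.4806
Sum ≈ 1.9409 → 1.941 bits.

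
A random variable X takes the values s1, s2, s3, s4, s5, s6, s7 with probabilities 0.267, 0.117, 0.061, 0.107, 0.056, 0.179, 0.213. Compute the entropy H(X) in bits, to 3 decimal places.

H = −Σ pᵢ log₂ pᵢ.
−0.267·log₂(0.267) = 0.5087
−0.117·log₂(0.117) = 0.3622
−0.061·log₂(0.061) = 0.2461
−0.107·log₂(0.107) = 0.3450
−0.056·log₂(0.056) = 0.2329
−0.179·log₂(0.179) = 0.4443
−0.213·log₂(0.213) = 0.4752
Sum ≈ 2.6143 → 2.614 bits.

2.614 bits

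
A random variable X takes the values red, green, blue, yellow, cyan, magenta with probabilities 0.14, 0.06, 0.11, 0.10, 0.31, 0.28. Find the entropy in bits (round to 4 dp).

2.3611 bits

H = −Σ pᵢ log₂ pᵢ.
−0.14·log₂(0.14) = 0.3971
−0.06·log₂(0.06) = 0.2435
−0.11·log₂(0.11) = 0.3503
−0.10·log₂(0.10) = 0.3322
−0.31·log₂(0.31) = 0.5238
−0.28·log₂(0.28) = 0.5142
Sum ≈ 2.3611 → 2.3611 bits.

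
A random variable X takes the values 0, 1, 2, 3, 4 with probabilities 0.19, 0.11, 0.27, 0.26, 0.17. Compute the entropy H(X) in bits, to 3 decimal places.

H = −Σ pᵢ log₂ pᵢ.
−0.19·log₂(0.19) = 0.4552
−0.11·log₂(0.11) = 0.3503
−0.27·log₂(0.27) = 0.5100
−0.26·log₂(0.26) = 0.5053
−0.17·log₂(0.17) = 0.4346
Sum ≈ 2.2554 → 2.255 bits.

2.255 bits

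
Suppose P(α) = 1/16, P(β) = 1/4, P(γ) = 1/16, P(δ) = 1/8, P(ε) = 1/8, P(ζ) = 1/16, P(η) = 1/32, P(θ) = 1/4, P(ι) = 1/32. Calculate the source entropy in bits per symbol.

2.8125 bits

Each probability is a power of 1/2, so log₂(1/p) is an integer.
H = Σ p·log₂(1/p) = 1/16·4 + 1/4·2 + 1/16·4 + 1/8·3 + 1/8·3 + 1/16·4 + 1/32·5 + 1/4·2 + 1/32·5 = 2.8125 bits.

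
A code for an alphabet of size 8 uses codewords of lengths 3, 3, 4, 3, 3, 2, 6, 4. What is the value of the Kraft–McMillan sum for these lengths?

0.890625

With common denominator 2^6 = 64: Σ 2^(−ℓᵢ) = 8/64 + 8/64 + 4/64 + 8/64 + 8/64 + 16/64 + 1/64 + 4/64 = 57/64 = 0.890625.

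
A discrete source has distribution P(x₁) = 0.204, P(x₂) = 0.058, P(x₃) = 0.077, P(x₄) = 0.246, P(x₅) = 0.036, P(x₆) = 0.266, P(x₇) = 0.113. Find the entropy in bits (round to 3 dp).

H = −Σ pᵢ log₂ pᵢ.
−0.204·log₂(0.204) = 0.4678
−0.058·log₂(0.058) = 0.2383
−0.077·log₂(0.077) = 0.2848
−0.246·log₂(0.246) = 0.4977
−0.036·log₂(0.036) = 0.1727
−0.266·log₂(0.266) = 0.5082
−0.113·log₂(0.113) = 0.3555
Sum ≈ 2.5249 → 2.525 bits.

2.525 bits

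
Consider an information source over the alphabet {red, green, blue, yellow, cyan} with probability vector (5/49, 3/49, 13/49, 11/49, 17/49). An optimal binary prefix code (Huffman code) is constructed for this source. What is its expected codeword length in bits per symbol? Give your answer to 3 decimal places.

2.163 bits/symbol

Repeatedly combine the two least-probable nodes; the expected code length is the sum of the merged weights.
merge 3/49 + 5/49 → 8/49
merge 8/49 + 11/49 → 19/49
merge 13/49 + 17/49 → 30/49
merge 19/49 + 30/49 → 1
L = 8/49 + 19/49 + 30/49 + 1 = 106/49 ≈ 2.163 bits/symbol.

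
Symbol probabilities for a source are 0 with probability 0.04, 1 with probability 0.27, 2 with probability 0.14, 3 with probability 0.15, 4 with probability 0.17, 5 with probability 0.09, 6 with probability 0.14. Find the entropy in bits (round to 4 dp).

H = −Σ pᵢ log₂ pᵢ.
−0.04·log₂(0.04) = 0.1858
−0.27·log₂(0.27) = 0.5100
−0.14·log₂(0.14) = 0.3971
−0.15·log₂(0.15) = 0.4105
−0.17·log₂(0.17) = 0.4346
−0.09·log₂(0.09) = 0.3127
−0.14·log₂(0.14) = 0.3971
Sum ≈ 2.6478 → 2.6478 bits.

2.6478 bits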